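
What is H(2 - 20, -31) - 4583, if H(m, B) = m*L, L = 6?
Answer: -4691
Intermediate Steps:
H(m, B) = 6*m (H(m, B) = m*6 = 6*m)
H(2 - 20, -31) - 4583 = 6*(2 - 20) - 4583 = 6*(-18) - 4583 = -108 - 4583 = -4691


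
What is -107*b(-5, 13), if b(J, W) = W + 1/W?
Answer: -18190/13 ≈ -1399.2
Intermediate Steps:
-107*b(-5, 13) = -107*(13 + 1/13) = -107*170/13 = -18190/13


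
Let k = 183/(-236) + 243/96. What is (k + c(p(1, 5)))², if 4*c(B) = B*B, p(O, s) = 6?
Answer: 412374249/3564544 ≈ 115.69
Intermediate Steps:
c(B) = B²/4 (c(B) = (B*B)/4 = B²/4)
k = 3315/1888 (k = 183*(-1/236) + 243*(1/96) = -183/236 + 81/32 = 3315/1888 ≈ 1.7558)
(k + c(p(1, 5)))² = (3315/1888 + (¼)*6²)² = (3315/1888 + (¼)*36)² = (3315/1888 + 9)² = (20307/1888)² = 412374249/3564544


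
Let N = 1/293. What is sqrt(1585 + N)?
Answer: sqrt(136070958)/293 ≈ 39.812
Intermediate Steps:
N = 1/293 ≈ 0.0034130
sqrt(1585 + N) = sqrt(1585 + 1/293) = sqrt(464406/293) = sqrt(136070958)/293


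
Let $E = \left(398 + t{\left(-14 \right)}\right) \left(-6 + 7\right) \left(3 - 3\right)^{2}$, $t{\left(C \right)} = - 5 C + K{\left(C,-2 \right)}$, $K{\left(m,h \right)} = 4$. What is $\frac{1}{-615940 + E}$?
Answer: $- \frac{1}{615940} \approx -1.6235 \cdot 10^{-6}$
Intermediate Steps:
$t{\left(C \right)} = 4 - 5 C$ ($t{\left(C \right)} = - 5 C + 4 = 4 - 5 C$)
$E = 0$ ($E = \left(398 + \left(4 - -70\right)\right) \left(-6 + 7\right) \left(3 - 3\right)^{2} = \left(398 + \left(4 + 70\right)\right) 1 \cdot 0^{2} = \left(398 + 74\right) 1 \cdot 0 = 472 \cdot 0 = 0$)
$\frac{1}{-615940 + E} = \frac{1}{-615940 + 0} = \frac{1}{-615940} = - \frac{1}{615940}$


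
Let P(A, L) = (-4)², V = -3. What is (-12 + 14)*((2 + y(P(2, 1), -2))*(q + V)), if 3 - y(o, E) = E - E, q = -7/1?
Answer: -100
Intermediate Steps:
q = -7 (q = -7*1 = -7)
P(A, L) = 16
y(o, E) = 3 (y(o, E) = 3 - (E - E) = 3 - 1*0 = 3 + 0 = 3)
(-12 + 14)*((2 + y(P(2, 1), -2))*(q + V)) = (-12 + 14)*((2 + 3)*(-7 - 3)) = 2*(5*(-10)) = 2*(-50) = -100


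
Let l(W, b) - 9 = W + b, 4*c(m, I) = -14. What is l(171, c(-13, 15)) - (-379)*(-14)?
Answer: -10259/2 ≈ -5129.5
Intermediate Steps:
c(m, I) = -7/2 (c(m, I) = (¼)*(-14) = -7/2)
l(W, b) = 9 + W + b (l(W, b) = 9 + (W + b) = 9 + W + b)
l(171, c(-13, 15)) - (-379)*(-14) = (9 + 171 - 7/2) - (-379)*(-14) = 353/2 - 1*5306 = 353/2 - 5306 = -10259/2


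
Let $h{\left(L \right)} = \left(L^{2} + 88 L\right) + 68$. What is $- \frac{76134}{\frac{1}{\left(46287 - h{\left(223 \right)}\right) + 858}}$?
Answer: $1695960984$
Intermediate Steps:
$h{\left(L \right)} = 68 + L^{2} + 88 L$
$- \frac{76134}{\frac{1}{\left(46287 - h{\left(223 \right)}\right) + 858}} = - \frac{76134}{\frac{1}{\left(46287 - \left(68 + 223^{2} + 88 \cdot 223\right)\right) + 858}} = - \frac{76134}{\frac{1}{\left(46287 - \left(68 + 49729 + 19624\right)\right) + 858}} = - \frac{76134}{\frac{1}{\left(46287 - 69421\right) + 858}} = - \frac{76134}{\frac{1}{-23134 + 858}} = - \frac{76134}{\frac{1}{-22276}} = - \frac{76134}{- \frac{1}{22276}} = \left(-76134\right) \left(-22276\right) = 1695960984$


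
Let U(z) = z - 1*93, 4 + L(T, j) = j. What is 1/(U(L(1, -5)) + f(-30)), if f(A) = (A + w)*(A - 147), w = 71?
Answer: -1/7359 ≈ -0.00013589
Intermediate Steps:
L(T, j) = -4 + j
U(z) = -93 + z (U(z) = z - 93 = -93 + z)
f(A) = (-147 + A)*(71 + A) (f(A) = (A + 71)*(A - 147) = (71 + A)*(-147 + A) = (-147 + A)*(71 + A))
1/(U(L(1, -5)) + f(-30)) = 1/((-93 + (-4 - 5)) + (-10437 + (-30)**2 - 76*(-30))) = 1/((-93 - 9) + (-10437 + 900 + 2280)) = 1/(-102 - 7257) = 1/(-7359) = -1/7359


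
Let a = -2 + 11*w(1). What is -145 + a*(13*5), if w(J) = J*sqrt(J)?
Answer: 440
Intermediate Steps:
w(J) = J**(3/2)
a = 9 (a = -2 + 11*1**(3/2) = -2 + 11*1 = -2 + 11 = 9)
-145 + a*(13*5) = -145 + 9*(13*5) = -145 + 9*65 = -145 + 585 = 440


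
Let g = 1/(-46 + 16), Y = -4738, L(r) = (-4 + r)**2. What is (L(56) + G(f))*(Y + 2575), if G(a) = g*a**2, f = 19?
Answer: -58227239/10 ≈ -5.8227e+6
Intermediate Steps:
g = -1/30 (g = 1/(-30) = -1/30 ≈ -0.033333)
G(a) = -a**2/30
(L(56) + G(f))*(Y + 2575) = ((-4 + 56)**2 - 1/30*19**2)*(-4738 + 2575) = (52**2 - 1/30*361)*(-2163) = (2704 - 361/30)*(-2163) = (80759/30)*(-2163) = -58227239/10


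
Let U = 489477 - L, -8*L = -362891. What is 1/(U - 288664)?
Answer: 8/1243613 ≈ 6.4329e-6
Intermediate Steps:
L = 362891/8 (L = -1/8*(-362891) = 362891/8 ≈ 45361.)
U = 3552925/8 (U = 489477 - 1*362891/8 = 489477 - 362891/8 = 3552925/8 ≈ 4.4412e+5)
1/(U - 288664) = 1/(3552925/8 - 288664) = 1/(1243613/8) = 8/1243613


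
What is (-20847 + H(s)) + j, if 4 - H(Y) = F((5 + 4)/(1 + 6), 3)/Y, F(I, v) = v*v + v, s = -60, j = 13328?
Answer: -37574/5 ≈ -7514.8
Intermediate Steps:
F(I, v) = v + v**2 (F(I, v) = v**2 + v = v + v**2)
H(Y) = 4 - 12/Y (H(Y) = 4 - 3*(1 + 3)/Y = 4 - 3*4/Y = 4 - 12/Y)
(-20847 + H(s)) + j = (-20847 + (4 - 12/(-60))) + 13328 = (-20847 + (4 - 12*(-1/60))) + 13328 = (-20847 + (4 + 1/5)) + 13328 = (-20847 + 21/5) + 13328 = -104214/5 + 13328 = -37574/5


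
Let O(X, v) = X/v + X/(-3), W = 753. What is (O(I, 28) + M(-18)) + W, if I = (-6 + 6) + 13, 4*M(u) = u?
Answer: 62549/84 ≈ 744.63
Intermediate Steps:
M(u) = u/4
I = 13 (I = 0 + 13 = 13)
O(X, v) = -X/3 + X/v (O(X, v) = X/v + X*(-⅓) = X/v - X/3 = -X/3 + X/v)
(O(I, 28) + M(-18)) + W = ((-⅓*13 + 13/28) + (¼)*(-18)) + 753 = ((-13/3 + 13*(1/28)) - 9/2) + 753 = ((-13/3 + 13/28) - 9/2) + 753 = (-325/84 - 9/2) + 753 = -703/84 + 753 = 62549/84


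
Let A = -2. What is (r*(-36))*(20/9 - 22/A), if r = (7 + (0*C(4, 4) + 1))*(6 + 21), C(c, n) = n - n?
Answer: -102816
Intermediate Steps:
C(c, n) = 0
r = 216 (r = (7 + (0*0 + 1))*(6 + 21) = (7 + (0 + 1))*27 = (7 + 1)*27 = 8*27 = 216)
(r*(-36))*(20/9 - 22/A) = (216*(-36))*(20/9 - 22/(-2)) = -7776*(20*(⅑) - 22*(-½)) = -7776*(20/9 + 11) = -7776*119/9 = -102816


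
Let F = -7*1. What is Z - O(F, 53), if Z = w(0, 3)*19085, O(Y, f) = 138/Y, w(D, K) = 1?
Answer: 133733/7 ≈ 19105.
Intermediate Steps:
F = -7
Z = 19085 (Z = 1*19085 = 19085)
Z - O(F, 53) = 19085 - 138/(-7) = 19085 - 138*(-1)/7 = 19085 - 1*(-138/7) = 19085 + 138/7 = 133733/7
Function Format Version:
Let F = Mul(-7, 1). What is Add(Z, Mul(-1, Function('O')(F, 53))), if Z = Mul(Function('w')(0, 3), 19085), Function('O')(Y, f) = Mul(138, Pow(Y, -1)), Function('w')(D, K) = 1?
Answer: Rational(133733, 7) ≈ 19105.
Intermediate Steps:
F = -7
Z = 19085 (Z = Mul(1, 19085) = 19085)
Add(Z, Mul(-1, Function('O')(F, 53))) = Add(19085, Mul(-1, Mul(138, Pow(-7, -1)))) = Add(19085, Mul(-1, Mul(138, Rational(-1, 7)))) = Add(19085, Mul(-1, Rational(-138, 7))) = Add(19085, Rational(138, 7)) = Rational(133733, 7)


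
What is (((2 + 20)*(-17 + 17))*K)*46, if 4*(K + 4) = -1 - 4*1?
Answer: 0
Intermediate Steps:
K = -21/4 (K = -4 + (-1 - 4*1)/4 = -4 + (-1 - 4)/4 = -4 + (¼)*(-5) = -4 - 5/4 = -21/4 ≈ -5.2500)
(((2 + 20)*(-17 + 17))*K)*46 = (((2 + 20)*(-17 + 17))*(-21/4))*46 = ((22*0)*(-21/4))*46 = (0*(-21/4))*46 = 0*46 = 0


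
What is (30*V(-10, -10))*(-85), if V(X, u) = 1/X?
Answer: 255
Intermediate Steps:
(30*V(-10, -10))*(-85) = (30/(-10))*(-85) = (30*(-1/10))*(-85) = -3*(-85) = 255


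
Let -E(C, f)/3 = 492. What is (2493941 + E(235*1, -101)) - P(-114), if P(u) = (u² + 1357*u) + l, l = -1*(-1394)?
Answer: 2632773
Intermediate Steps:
l = 1394
E(C, f) = -1476 (E(C, f) = -3*492 = -1476)
P(u) = 1394 + u² + 1357*u (P(u) = (u² + 1357*u) + 1394 = 1394 + u² + 1357*u)
(2493941 + E(235*1, -101)) - P(-114) = (2493941 - 1476) - (1394 + (-114)² + 1357*(-114)) = 2492465 - (1394 + 12996 - 154698) = 2492465 - 1*(-140308) = 2492465 + 140308 = 2632773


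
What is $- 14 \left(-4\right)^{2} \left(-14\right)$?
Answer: $3136$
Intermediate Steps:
$- 14 \left(-4\right)^{2} \left(-14\right) = \left(-14\right) 16 \left(-14\right) = \left(-224\right) \left(-14\right) = 3136$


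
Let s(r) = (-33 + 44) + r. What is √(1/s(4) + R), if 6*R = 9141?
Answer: √1371210/30 ≈ 39.033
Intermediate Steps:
R = 3047/2 (R = (⅙)*9141 = 3047/2 ≈ 1523.5)
s(r) = 11 + r
√(1/s(4) + R) = √(1/(11 + 4) + 3047/2) = √(1/15 + 3047/2) = √(45707/30) = √1371210/30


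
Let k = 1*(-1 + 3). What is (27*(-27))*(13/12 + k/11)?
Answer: -40581/44 ≈ -922.29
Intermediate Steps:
k = 2 (k = 1*2 = 2)
(27*(-27))*(13/12 + k/11) = (27*(-27))*(13/12 + 2/11) = -729*(13*(1/12) + 2*(1/11)) = -729*(13/12 + 2/11) = -729*167/132 = -40581/44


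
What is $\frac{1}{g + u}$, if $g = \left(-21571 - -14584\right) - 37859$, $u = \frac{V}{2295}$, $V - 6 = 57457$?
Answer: $- \frac{2295}{102864107} \approx -2.2311 \cdot 10^{-5}$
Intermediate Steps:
$V = 57463$ ($V = 6 + 57457 = 57463$)
$u = \frac{57463}{2295} \approx 25.038$
$g = -44846$ ($g = \left(-21571 + 14584\right) - 37859 = -6987 - 37859 = -44846$)
$\frac{1}{g + u} = \frac{1}{-44846 + \frac{57463}{2295}} = \frac{1}{- \frac{102864107}{2295}} = - \frac{2295}{102864107}$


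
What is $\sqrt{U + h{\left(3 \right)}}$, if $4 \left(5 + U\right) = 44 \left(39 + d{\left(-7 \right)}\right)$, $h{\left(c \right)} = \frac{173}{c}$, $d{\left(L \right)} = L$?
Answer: $\frac{\sqrt{3642}}{3} \approx 20.116$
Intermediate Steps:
$U = 347$ ($U = -5 + \frac{44 \left(39 - 7\right)}{4} = -5 + \frac{44 \cdot 32}{4} = -5 + \frac{1}{4} \cdot 1408 = -5 + 352 = 347$)
$\sqrt{U + h{\left(3 \right)}} = \sqrt{347 + \frac{173}{3}} = \sqrt{\frac{1214}{3}} = \frac{\sqrt{3642}}{3}$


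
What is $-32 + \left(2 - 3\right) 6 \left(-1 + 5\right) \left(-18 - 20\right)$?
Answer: $880$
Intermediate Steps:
$-32 + \left(2 - 3\right) 6 \left(-1 + 5\right) \left(-18 - 20\right) = -32 + \left(2 - 3\right) 6 \cdot 4 \left(-38\right) = -32 + \left(-1\right) 6 \cdot 4 \left(-38\right) = -32 + \left(-6\right) 4 \left(-38\right) = -32 - -912 = -32 + 912 = 880$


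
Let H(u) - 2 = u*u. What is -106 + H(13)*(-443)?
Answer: -75859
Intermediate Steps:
H(u) = 2 + u**2 (H(u) = 2 + u*u = 2 + u**2)
-106 + H(13)*(-443) = -106 + (2 + 13**2)*(-443) = -106 + (2 + 169)*(-443) = -106 + 171*(-443) = -106 - 75753 = -75859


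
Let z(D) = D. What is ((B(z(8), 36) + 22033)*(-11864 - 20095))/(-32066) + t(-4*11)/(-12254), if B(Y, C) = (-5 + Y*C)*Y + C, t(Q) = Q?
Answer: 433155763411/17860762 ≈ 24252.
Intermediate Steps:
B(Y, C) = C + Y*(-5 + C*Y) (B(Y, C) = (-5 + C*Y)*Y + C = Y*(-5 + C*Y) + C = C + Y*(-5 + C*Y))
((B(z(8), 36) + 22033)*(-11864 - 20095))/(-32066) + t(-4*11)/(-12254) = (((36 - 5*8 + 36*8²) + 22033)*(-11864 - 20095))/(-32066) - 4*11/(-12254) = (((36 - 40 + 36*64) + 22033)*(-31959))*(-1/32066) - 44*(-1/12254) = (((36 - 40 + 2304) + 22033)*(-31959))*(-1/32066) + 2/557 = ((2300 + 22033)*(-31959))*(-1/32066) + 2/557 = (24333*(-31959))*(-1/32066) + 2/557 = -777658347*(-1/32066) + 2/557 = 777658347/32066 + 2/557 = 433155763411/17860762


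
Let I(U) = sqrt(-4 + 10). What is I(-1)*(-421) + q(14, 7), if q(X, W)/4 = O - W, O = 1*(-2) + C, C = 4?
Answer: -20 - 421*sqrt(6) ≈ -1051.2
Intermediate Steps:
O = 2 (O = 1*(-2) + 4 = -2 + 4 = 2)
I(U) = sqrt(6)
q(X, W) = 8 - 4*W (q(X, W) = 4*(2 - W) = 8 - 4*W)
I(-1)*(-421) + q(14, 7) = sqrt(6)*(-421) + (8 - 4*7) = -421*sqrt(6) + (8 - 28) = -421*sqrt(6) - 20 = -20 - 421*sqrt(6)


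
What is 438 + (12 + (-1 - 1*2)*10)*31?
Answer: -120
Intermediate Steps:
438 + (12 + (-1 - 1*2)*10)*31 = 438 + (12 + (-1 - 2)*10)*31 = 438 + (12 - 3*10)*31 = 438 + (12 - 30)*31 = 438 - 18*31 = 438 - 558 = -120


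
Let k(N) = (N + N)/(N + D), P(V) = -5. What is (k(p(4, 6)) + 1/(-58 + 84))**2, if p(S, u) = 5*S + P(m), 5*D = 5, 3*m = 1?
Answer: 39601/10816 ≈ 3.6613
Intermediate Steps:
m = 1/3 (m = (1/3)*1 = 1/3 ≈ 0.33333)
D = 1 (D = (1/5)*5 = 1)
p(S, u) = -5 + 5*S (p(S, u) = 5*S - 5 = -5 + 5*S)
k(N) = 2*N/(1 + N) (k(N) = (N + N)/(N + 1) = (2*N)/(1 + N) = 2*N/(1 + N))
(k(p(4, 6)) + 1/(-58 + 84))**2 = (2*(-5 + 5*4)/(1 + (-5 + 5*4)) + 1/(-58 + 84))**2 = (2*(-5 + 20)/(1 + (-5 + 20)) + 1/26)**2 = (2*15/(1 + 15) + 1/26)**2 = (2*15/16 + 1/26)**2 = (2*15*(1/16) + 1/26)**2 = (15/8 + 1/26)**2 = (199/104)**2 = 39601/10816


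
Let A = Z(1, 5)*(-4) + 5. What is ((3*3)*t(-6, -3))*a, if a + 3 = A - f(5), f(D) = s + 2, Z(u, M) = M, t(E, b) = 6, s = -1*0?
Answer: -1080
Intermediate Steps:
s = 0
f(D) = 2 (f(D) = 0 + 2 = 2)
A = -15 (A = 5*(-4) + 5 = -20 + 5 = -15)
a = -20 (a = -3 + (-15 - 1*2) = -3 + (-15 - 2) = -3 - 17 = -20)
((3*3)*t(-6, -3))*a = ((3*3)*6)*(-20) = (9*6)*(-20) = 54*(-20) = -1080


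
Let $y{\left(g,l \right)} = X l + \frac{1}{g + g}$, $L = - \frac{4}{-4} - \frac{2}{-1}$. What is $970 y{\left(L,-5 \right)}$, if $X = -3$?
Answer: $\frac{44135}{3} \approx 14712.0$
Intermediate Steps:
$L = 3$ ($L = \left(-4\right) \left(- \frac{1}{4}\right) - -2 = 1 + 2 = 3$)
$y{\left(g,l \right)} = \frac{1}{2 g} - 3 l$ ($y{\left(g,l \right)} = - 3 l + \frac{1}{g + g} = - 3 l + \frac{1}{2 g} = \frac{1}{2 g} - 3 l$)
$970 y{\left(L,-5 \right)} = 970 \left(\frac{1}{2 \cdot 3} - -15\right) = 970 \left(\frac{1}{2} \cdot \frac{1}{3} + 15\right) = 970 \left(\frac{1}{6} + 15\right) = 970 \cdot \frac{91}{6} = \frac{44135}{3}$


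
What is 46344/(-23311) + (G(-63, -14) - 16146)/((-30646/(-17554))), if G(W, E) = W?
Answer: -3317082016335/357194453 ≈ -9286.5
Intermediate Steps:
46344/(-23311) + (G(-63, -14) - 16146)/((-30646/(-17554))) = 46344/(-23311) + (-63 - 16146)/((-30646/(-17554))) = 46344*(-1/23311) - 16209/((-30646*(-1/17554))) = -46344/23311 - 16209/15323/8777 = -46344/23311 - 16209*8777/15323 = -46344/23311 - 142266393/15323 = -3317082016335/357194453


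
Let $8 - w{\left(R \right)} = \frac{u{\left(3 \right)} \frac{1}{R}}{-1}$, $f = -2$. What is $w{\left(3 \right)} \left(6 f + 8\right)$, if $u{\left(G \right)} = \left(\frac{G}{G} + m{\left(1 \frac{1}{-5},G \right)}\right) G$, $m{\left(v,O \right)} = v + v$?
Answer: $- \frac{172}{5} \approx -34.4$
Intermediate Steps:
$m{\left(v,O \right)} = 2 v$
$u{\left(G \right)} = \frac{3 G}{5}$ ($u{\left(G \right)} = \left(\frac{G}{G} + 2 \cdot 1 \frac{1}{-5}\right) G = \left(1 + 2 \cdot 1 \left(- \frac{1}{5}\right)\right) G = \left(1 + 2 \left(- \frac{1}{5}\right)\right) G = \left(1 - \frac{2}{5}\right) G = \frac{3 G}{5}$)
$w{\left(R \right)} = 8 + \frac{9}{5 R}$ ($w{\left(R \right)} = 8 - \frac{\frac{3}{5} \cdot 3 \frac{1}{R}}{-1} = 8 - \frac{9}{5 R} \left(-1\right) = 8 - - \frac{9}{5 R} = 8 + \frac{9}{5 R}$)
$w{\left(3 \right)} \left(6 f + 8\right) = \left(8 + \frac{9}{5 \cdot 3}\right) \left(6 \left(-2\right) + 8\right) = \left(8 + \frac{9}{5} \cdot \frac{1}{3}\right) \left(-12 + 8\right) = \left(8 + \frac{3}{5}\right) \left(-4\right) = \frac{43}{5} \left(-4\right) = - \frac{172}{5}$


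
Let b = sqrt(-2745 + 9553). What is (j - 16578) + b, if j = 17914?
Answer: 1336 + 2*sqrt(1702) ≈ 1418.5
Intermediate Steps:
b = 2*sqrt(1702) (b = sqrt(6808) = 2*sqrt(1702) ≈ 82.511)
(j - 16578) + b = (17914 - 16578) + 2*sqrt(1702) = 1336 + 2*sqrt(1702)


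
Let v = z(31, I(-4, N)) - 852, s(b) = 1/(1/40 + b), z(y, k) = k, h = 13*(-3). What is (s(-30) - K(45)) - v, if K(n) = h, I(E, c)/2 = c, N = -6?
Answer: 1082657/1199 ≈ 902.97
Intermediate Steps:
I(E, c) = 2*c
h = -39
s(b) = 1/(1/40 + b)
v = -864 (v = 2*(-6) - 852 = -12 - 852 = -864)
K(n) = -39
(s(-30) - K(45)) - v = (40/(1 + 40*(-30)) - 1*(-39)) - 1*(-864) = (40/(1 - 1200) + 39) + 864 = (40/(-1199) + 39) + 864 = (40*(-1/1199) + 39) + 864 = (-40/1199 + 39) + 864 = 46721/1199 + 864 = 1082657/1199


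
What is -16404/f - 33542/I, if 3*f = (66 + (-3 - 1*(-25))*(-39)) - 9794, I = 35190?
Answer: 344173667/93130335 ≈ 3.6956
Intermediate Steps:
f = -10586/3 (f = ((66 + (-3 - 1*(-25))*(-39)) - 9794)/3 = ((66 + (-3 + 25)*(-39)) - 9794)/3 = ((66 + 22*(-39)) - 9794)/3 = ((66 - 858) - 9794)/3 = (-792 - 9794)/3 = (1/3)*(-10586) = -10586/3 ≈ -3528.7)
-16404/f - 33542/I = -16404/(-10586/3) - 33542/35190 = -16404*(-3/10586) - 33542*1/35190 = 24606/5293 - 16771/17595 = 344173667/93130335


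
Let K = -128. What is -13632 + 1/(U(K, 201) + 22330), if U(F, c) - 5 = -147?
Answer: -302466815/22188 ≈ -13632.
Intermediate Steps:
U(F, c) = -142 (U(F, c) = 5 - 147 = -142)
-13632 + 1/(U(K, 201) + 22330) = -13632 + 1/(-142 + 22330) = -13632 + 1/22188 = -302466815/22188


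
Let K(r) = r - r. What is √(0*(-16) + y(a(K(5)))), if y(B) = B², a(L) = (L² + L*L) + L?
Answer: 0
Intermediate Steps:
K(r) = 0
a(L) = L + 2*L² (a(L) = (L² + L²) + L = 2*L² + L = L + 2*L²)
√(0*(-16) + y(a(K(5)))) = √(0*(-16) + (0*(1 + 2*0))²) = √(0 + (0*(1 + 0))²) = √(0 + (0*1)²) = √(0 + 0²) = √(0 + 0) = √0 = 0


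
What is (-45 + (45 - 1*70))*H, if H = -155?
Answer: 10850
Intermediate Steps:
(-45 + (45 - 1*70))*H = (-45 + (45 - 1*70))*(-155) = (-45 + (45 - 70))*(-155) = (-45 - 25)*(-155) = -70*(-155) = 10850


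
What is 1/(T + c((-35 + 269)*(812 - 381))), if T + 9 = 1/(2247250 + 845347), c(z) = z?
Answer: 3092597/311872944466 ≈ 9.9162e-6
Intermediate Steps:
T = -27833372/3092597 (T = -9 + 1/(2247250 + 845347) = -9 + 1/3092597 = -27833372/3092597 ≈ -9.0000)
1/(T + c((-35 + 269)*(812 - 381))) = 1/(-27833372/3092597 + (-35 + 269)*(812 - 381)) = 1/(-27833372/3092597 + 234*431) = 1/(-27833372/3092597 + 100854) = 1/(311872944466/3092597) = 3092597/311872944466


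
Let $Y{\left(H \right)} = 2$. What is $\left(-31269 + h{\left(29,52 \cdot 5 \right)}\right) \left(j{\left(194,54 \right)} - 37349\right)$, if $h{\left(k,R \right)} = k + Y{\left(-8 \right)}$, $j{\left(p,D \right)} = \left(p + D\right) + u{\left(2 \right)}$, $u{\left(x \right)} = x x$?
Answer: $1158836086$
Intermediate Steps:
$u{\left(x \right)} = x^{2}$
$j{\left(p,D \right)} = 4 + D + p$ ($j{\left(p,D \right)} = \left(p + D\right) + 2^{2} = \left(D + p\right) + 4 = 4 + D + p$)
$h{\left(k,R \right)} = 2 + k$ ($h{\left(k,R \right)} = k + 2 = 2 + k$)
$\left(-31269 + h{\left(29,52 \cdot 5 \right)}\right) \left(j{\left(194,54 \right)} - 37349\right) = \left(-31269 + \left(2 + 29\right)\right) \left(\left(4 + 54 + 194\right) - 37349\right) = \left(-31269 + 31\right) \left(252 - 37349\right) = \left(-31238\right) \left(-37097\right) = 1158836086$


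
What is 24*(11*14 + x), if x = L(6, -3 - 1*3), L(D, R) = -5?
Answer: 3576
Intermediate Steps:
x = -5
24*(11*14 + x) = 24*(11*14 - 5) = 24*(154 - 5) = 24*149 = 3576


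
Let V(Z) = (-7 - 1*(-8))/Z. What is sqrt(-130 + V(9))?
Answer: I*sqrt(1169)/3 ≈ 11.397*I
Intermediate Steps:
V(Z) = 1/Z (V(Z) = (-7 + 8)/Z = 1/Z)
sqrt(-130 + V(9)) = sqrt(-130 + 1/9) = sqrt(-1169/9) = I*sqrt(1169)/3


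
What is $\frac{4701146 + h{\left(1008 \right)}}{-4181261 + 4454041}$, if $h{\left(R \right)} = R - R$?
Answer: $\frac{2350573}{136390} \approx 17.234$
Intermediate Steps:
$h{\left(R \right)} = 0$
$\frac{4701146 + h{\left(1008 \right)}}{-4181261 + 4454041} = \frac{4701146 + 0}{-4181261 + 4454041} = \frac{4701146}{272780} = 4701146 \cdot \frac{1}{272780} = \frac{2350573}{136390}$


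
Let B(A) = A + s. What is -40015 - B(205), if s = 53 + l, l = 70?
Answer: -40343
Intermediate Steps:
s = 123 (s = 53 + 70 = 123)
B(A) = 123 + A (B(A) = A + 123 = 123 + A)
-40015 - B(205) = -40015 - (123 + 205) = -40015 - 1*328 = -40015 - 328 = -40343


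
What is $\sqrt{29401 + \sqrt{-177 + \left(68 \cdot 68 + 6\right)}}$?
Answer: $\sqrt{29401 + \sqrt{4453}} \approx 171.66$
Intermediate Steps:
$\sqrt{29401 + \sqrt{-177 + \left(68 \cdot 68 + 6\right)}} = \sqrt{29401 + \sqrt{-177 + \left(4624 + 6\right)}} = \sqrt{29401 + \sqrt{-177 + 4630}} = \sqrt{29401 + \sqrt{4453}}$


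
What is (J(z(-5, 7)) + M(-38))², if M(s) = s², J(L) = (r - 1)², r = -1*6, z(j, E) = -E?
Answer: 2229049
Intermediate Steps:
r = -6
J(L) = 49 (J(L) = (-6 - 1)² = (-7)² = 49)
(J(z(-5, 7)) + M(-38))² = (49 + (-38)²)² = (49 + 1444)² = 1493² = 2229049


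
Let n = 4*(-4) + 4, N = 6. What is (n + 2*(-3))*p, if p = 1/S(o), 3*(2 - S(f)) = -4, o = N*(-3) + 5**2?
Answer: -27/5 ≈ -5.4000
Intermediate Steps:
o = 7 (o = 6*(-3) + 5**2 = -18 + 25 = 7)
S(f) = 10/3 (S(f) = 2 - 1/3*(-4) = 2 + 4/3 = 10/3)
p = 3/10 (p = 1/(10/3) = 3/10 ≈ 0.30000)
n = -12 (n = -16 + 4 = -12)
(n + 2*(-3))*p = (-12 + 2*(-3))*(3/10) = (-12 - 6)*(3/10) = -18*3/10 = -27/5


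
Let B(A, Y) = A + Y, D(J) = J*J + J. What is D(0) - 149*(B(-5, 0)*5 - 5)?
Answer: 4470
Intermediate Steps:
D(J) = J + J² (D(J) = J² + J = J + J²)
D(0) - 149*(B(-5, 0)*5 - 5) = 0*(1 + 0) - 149*((-5 + 0)*5 - 5) = 0*1 - 149*(-5*5 - 5) = 0 - 149*(-25 - 5) = 0 - 149*(-30) = 0 + 4470 = 4470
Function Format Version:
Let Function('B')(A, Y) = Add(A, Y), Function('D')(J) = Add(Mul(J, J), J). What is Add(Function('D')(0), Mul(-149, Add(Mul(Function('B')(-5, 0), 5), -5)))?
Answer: 4470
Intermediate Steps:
Function('D')(J) = Add(J, Pow(J, 2)) (Function('D')(J) = Add(Pow(J, 2), J) = Add(J, Pow(J, 2)))
Add(Function('D')(0), Mul(-149, Add(Mul(Function('B')(-5, 0), 5), -5))) = Add(Mul(0, Add(1, 0)), Mul(-149, Add(Mul(Add(-5, 0), 5), -5))) = Add(Mul(0, 1), Mul(-149, Add(Mul(-5, 5), -5))) = Add(0, Mul(-149, Add(-25, -5))) = Add(0, Mul(-149, -30)) = Add(0, 4470) = 4470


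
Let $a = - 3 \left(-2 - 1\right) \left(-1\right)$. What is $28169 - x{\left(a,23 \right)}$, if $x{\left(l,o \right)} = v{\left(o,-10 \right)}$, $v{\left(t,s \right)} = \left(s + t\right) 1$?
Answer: $28156$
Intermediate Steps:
$a = -9$ ($a = - 3 \left(-2 - 1\right) \left(-1\right) = \left(-3\right) \left(-3\right) \left(-1\right) = 9 \left(-1\right) = -9$)
$v{\left(t,s \right)} = s + t$
$x{\left(l,o \right)} = -10 + o$
$28169 - x{\left(a,23 \right)} = 28169 - \left(-10 + 23\right) = 28169 - 13 = 28156$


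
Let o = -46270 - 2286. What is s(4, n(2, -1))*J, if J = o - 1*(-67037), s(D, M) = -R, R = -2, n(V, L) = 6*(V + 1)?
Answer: 36962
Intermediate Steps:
n(V, L) = 6 + 6*V (n(V, L) = 6*(1 + V) = 6 + 6*V)
o = -48556
s(D, M) = 2 (s(D, M) = -1*(-2) = 2)
J = 18481 (J = -48556 - 1*(-67037) = -48556 + 67037 = 18481)
s(4, n(2, -1))*J = 2*18481 = 36962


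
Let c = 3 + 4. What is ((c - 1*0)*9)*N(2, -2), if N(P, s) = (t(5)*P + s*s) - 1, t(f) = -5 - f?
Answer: -1071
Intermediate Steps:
c = 7
N(P, s) = -1 + s² - 10*P (N(P, s) = ((-5 - 1*5)*P + s*s) - 1 = ((-5 - 5)*P + s²) - 1 = (-10*P + s²) - 1 = (s² - 10*P) - 1 = -1 + s² - 10*P)
((c - 1*0)*9)*N(2, -2) = ((7 - 1*0)*9)*(-1 + (-2)² - 10*2) = ((7 + 0)*9)*(-1 + 4 - 20) = (7*9)*(-17) = 63*(-17) = -1071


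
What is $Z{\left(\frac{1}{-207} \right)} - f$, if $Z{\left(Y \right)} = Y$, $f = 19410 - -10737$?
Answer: $- \frac{6240430}{207} \approx -30147.0$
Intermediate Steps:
$f = 30147$ ($f = 19410 + 10737 = 30147$)
$Z{\left(\frac{1}{-207} \right)} - f = \frac{1}{-207} - 30147 = - \frac{1}{207} - 30147 = - \frac{6240430}{207}$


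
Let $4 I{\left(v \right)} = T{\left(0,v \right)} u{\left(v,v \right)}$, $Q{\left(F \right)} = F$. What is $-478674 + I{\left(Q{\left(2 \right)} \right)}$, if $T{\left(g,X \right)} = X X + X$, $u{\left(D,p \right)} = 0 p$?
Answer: $-478674$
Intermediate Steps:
$u{\left(D,p \right)} = 0$
$T{\left(g,X \right)} = X + X^{2}$ ($T{\left(g,X \right)} = X^{2} + X = X + X^{2}$)
$I{\left(v \right)} = 0$ ($I{\left(v \right)} = \frac{v \left(1 + v\right) 0}{4} = \frac{1}{4} \cdot 0 = 0$)
$-478674 + I{\left(Q{\left(2 \right)} \right)} = -478674 + 0 = -478674$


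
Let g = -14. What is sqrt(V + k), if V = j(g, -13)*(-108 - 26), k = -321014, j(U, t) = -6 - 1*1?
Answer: 6*I*sqrt(8891) ≈ 565.75*I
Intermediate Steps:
j(U, t) = -7 (j(U, t) = -6 - 1 = -7)
V = 938 (V = -7*(-108 - 26) = -7*(-134) = 938)
sqrt(V + k) = sqrt(938 - 321014) = sqrt(-320076) = 6*I*sqrt(8891)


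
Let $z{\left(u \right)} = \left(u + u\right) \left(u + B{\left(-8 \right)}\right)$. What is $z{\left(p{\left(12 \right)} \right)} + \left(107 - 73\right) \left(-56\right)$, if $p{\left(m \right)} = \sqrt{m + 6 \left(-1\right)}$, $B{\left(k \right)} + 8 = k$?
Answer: $-1892 - 32 \sqrt{6} \approx -1970.4$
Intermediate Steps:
$B{\left(k \right)} = -8 + k$
$p{\left(m \right)} = \sqrt{-6 + m}$ ($p{\left(m \right)} = \sqrt{m - 6} = \sqrt{-6 + m}$)
$z{\left(u \right)} = 2 u \left(-16 + u\right)$ ($z{\left(u \right)} = \left(u + u\right) \left(u - 16\right) = 2 u \left(u - 16\right) = 2 u \left(-16 + u\right)$)
$z{\left(p{\left(12 \right)} \right)} + \left(107 - 73\right) \left(-56\right) = 2 \sqrt{-6 + 12} \left(-16 + \sqrt{-6 + 12}\right) + \left(107 - 73\right) \left(-56\right) = 2 \sqrt{6} \left(-16 + \sqrt{6}\right) + 34 \left(-56\right) = 2 \sqrt{6} \left(-16 + \sqrt{6}\right) - 1904 = -1904 + 2 \sqrt{6} \left(-16 + \sqrt{6}\right)$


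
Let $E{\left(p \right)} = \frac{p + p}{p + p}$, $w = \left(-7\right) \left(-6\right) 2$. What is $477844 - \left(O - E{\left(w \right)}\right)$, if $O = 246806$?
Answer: $231039$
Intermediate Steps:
$w = 84$ ($w = 42 \cdot 2 = 84$)
$E{\left(p \right)} = 1$ ($E{\left(p \right)} = \frac{2 p}{2 p} = 2 p \frac{1}{2 p} = 1$)
$477844 - \left(O - E{\left(w \right)}\right) = 477844 - \left(246806 - 1\right) = 477844 - 246805 = 231039$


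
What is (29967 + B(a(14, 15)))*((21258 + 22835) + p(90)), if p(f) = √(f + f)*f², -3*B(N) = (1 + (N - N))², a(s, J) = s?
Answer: 3963960700/3 + 1456380000*√5 ≈ 4.5779e+9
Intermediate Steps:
B(N) = -⅓ (B(N) = -(1 + (N - N))²/3 = -(1 + 0)²/3 = -⅓*1² = -⅓*1 = -⅓)
p(f) = √2*f^(5/2) (p(f) = √(2*f)*f² = (√2*√f)*f² = √2*f^(5/2))
(29967 + B(a(14, 15)))*((21258 + 22835) + p(90)) = (29967 - ⅓)*((21258 + 22835) + √2*90^(5/2)) = 89900*(44093 + √2*(24300*√10))/3 = 89900*(44093 + 48600*√5)/3 = 3963960700/3 + 1456380000*√5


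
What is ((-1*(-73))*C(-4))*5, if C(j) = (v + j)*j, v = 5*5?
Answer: -30660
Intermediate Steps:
v = 25
C(j) = j*(25 + j) (C(j) = (25 + j)*j = j*(25 + j))
((-1*(-73))*C(-4))*5 = ((-1*(-73))*(-4*(25 - 4)))*5 = (73*(-4*21))*5 = (73*(-84))*5 = -6132*5 = -30660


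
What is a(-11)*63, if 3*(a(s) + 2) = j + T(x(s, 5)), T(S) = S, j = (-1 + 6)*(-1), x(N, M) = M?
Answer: -126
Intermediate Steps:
j = -5 (j = 5*(-1) = -5)
a(s) = -2 (a(s) = -2 + (-5 + 5)/3 = -2 + (1/3)*0 = -2 + 0 = -2)
a(-11)*63 = -2*63 = -126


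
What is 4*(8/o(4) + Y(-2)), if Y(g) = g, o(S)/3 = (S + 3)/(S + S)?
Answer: 88/21 ≈ 4.1905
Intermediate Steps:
o(S) = 3*(3 + S)/(2*S) (o(S) = 3*((S + 3)/(S + S)) = 3*((3 + S)/((2*S))) = 3*((3 + S)*(1/(2*S))) = 3*((3 + S)/(2*S)) = 3*(3 + S)/(2*S))
4*(8/o(4) + Y(-2)) = 4*(8/(((3/2)*(3 + 4)/4)) - 2) = 4*(8/(((3/2)*(1/4)*7)) - 2) = 4*(8/(21/8) - 2) = 4*(8*(8/21) - 2) = 4*(64/21 - 2) = 4*(22/21) = 88/21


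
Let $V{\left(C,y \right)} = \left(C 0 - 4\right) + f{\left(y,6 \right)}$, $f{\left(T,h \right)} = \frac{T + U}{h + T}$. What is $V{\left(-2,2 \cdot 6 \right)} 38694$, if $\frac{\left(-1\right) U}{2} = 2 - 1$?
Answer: $- \frac{399838}{3} \approx -1.3328 \cdot 10^{5}$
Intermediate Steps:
$U = -2$ ($U = - 2 \left(2 - 1\right) = \left(-2\right) 1 = -2$)
$f{\left(T,h \right)} = \frac{-2 + T}{T + h}$ ($f{\left(T,h \right)} = \frac{T - 2}{h + T} = \frac{-2 + T}{T + h}$)
$V{\left(C,y \right)} = -4 + \frac{-2 + y}{6 + y}$ ($V{\left(C,y \right)} = \left(C 0 - 4\right) + \frac{-2 + y}{y + 6} = \left(0 - 4\right) + \frac{-2 + y}{6 + y} = -4 + \frac{-2 + y}{6 + y}$)
$V{\left(-2,2 \cdot 6 \right)} 38694 = \frac{-26 - 3 \cdot 2 \cdot 6}{6 + 2 \cdot 6} \cdot 38694 = \frac{-26 - 36}{6 + 12} \cdot 38694 = \frac{-26 - 36}{18} \cdot 38694 = \frac{1}{18} \left(-62\right) 38694 = \left(- \frac{31}{9}\right) 38694 = - \frac{399838}{3}$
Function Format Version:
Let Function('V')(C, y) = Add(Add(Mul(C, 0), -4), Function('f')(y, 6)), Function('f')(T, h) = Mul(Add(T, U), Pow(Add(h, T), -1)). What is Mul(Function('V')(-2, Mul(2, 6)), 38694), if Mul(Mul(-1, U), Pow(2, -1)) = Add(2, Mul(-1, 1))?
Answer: Rational(-399838, 3) ≈ -1.3328e+5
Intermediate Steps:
U = -2 (U = Mul(-2, Add(2, Mul(-1, 1))) = Mul(-2, Add(2, -1)) = Mul(-2, 1) = -2)
Function('f')(T, h) = Mul(Pow(Add(T, h), -1), Add(-2, T)) (Function('f')(T, h) = Mul(Add(T, -2), Pow(Add(h, T), -1)) = Mul(Add(-2, T), Pow(Add(T, h), -1)) = Mul(Pow(Add(T, h), -1), Add(-2, T)))
Function('V')(C, y) = Add(-4, Mul(Pow(Add(6, y), -1), Add(-2, y))) (Function('V')(C, y) = Add(Add(Mul(C, 0), -4), Mul(Pow(Add(y, 6), -1), Add(-2, y))) = Add(Add(0, -4), Mul(Pow(Add(6, y), -1), Add(-2, y))) = Add(-4, Mul(Pow(Add(6, y), -1), Add(-2, y))))
Mul(Function('V')(-2, Mul(2, 6)), 38694) = Mul(Mul(Pow(Add(6, Mul(2, 6)), -1), Add(-26, Mul(-3, Mul(2, 6)))), 38694) = Mul(Mul(Pow(Add(6, 12), -1), Add(-26, Mul(-3, 12))), 38694) = Mul(Mul(Pow(18, -1), Add(-26, -36)), 38694) = Mul(Mul(Rational(1, 18), -62), 38694) = Mul(Rational(-31, 9), 38694) = Rational(-399838, 3)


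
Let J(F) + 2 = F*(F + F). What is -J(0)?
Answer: 2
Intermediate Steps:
J(F) = -2 + 2*F² (J(F) = -2 + F*(F + F) = -2 + F*(2*F) = -2 + 2*F²)
-J(0) = -(-2 + 2*0²) = -(-2 + 2*0) = -(-2 + 0) = -1*(-2) = 2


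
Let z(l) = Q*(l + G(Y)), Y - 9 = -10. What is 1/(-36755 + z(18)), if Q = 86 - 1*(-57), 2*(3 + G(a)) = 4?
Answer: -1/34324 ≈ -2.9134e-5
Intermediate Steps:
Y = -1 (Y = 9 - 10 = -1)
G(a) = -1 (G(a) = -3 + (½)*4 = -3 + 2 = -1)
Q = 143 (Q = 86 + 57 = 143)
z(l) = -143 + 143*l (z(l) = 143*(l - 1) = 143*(-1 + l) = -143 + 143*l)
1/(-36755 + z(18)) = 1/(-36755 + (-143 + 143*18)) = 1/(-36755 + (-143 + 2574)) = 1/(-36755 + 2431) = 1/(-34324) = -1/34324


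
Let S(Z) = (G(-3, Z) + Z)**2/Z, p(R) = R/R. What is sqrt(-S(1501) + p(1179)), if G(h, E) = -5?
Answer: I*sqrt(3357009015)/1501 ≈ 38.601*I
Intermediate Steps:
p(R) = 1
S(Z) = (-5 + Z)**2/Z
sqrt(-S(1501) + p(1179)) = sqrt(-(-5 + 1501)**2/1501 + 1) = sqrt(-1496**2/1501 + 1) = sqrt(-2238016/1501 + 1) = sqrt(-2236515/1501) = I*sqrt(3357009015)/1501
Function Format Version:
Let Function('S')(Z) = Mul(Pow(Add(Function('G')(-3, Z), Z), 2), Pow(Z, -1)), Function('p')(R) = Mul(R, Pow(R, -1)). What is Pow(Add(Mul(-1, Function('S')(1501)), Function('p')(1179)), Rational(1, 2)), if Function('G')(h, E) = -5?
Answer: Mul(Rational(1, 1501), I, Pow(3357009015, Rational(1, 2))) ≈ Mul(38.601, I)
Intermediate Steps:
Function('p')(R) = 1
Function('S')(Z) = Mul(Pow(Z, -1), Pow(Add(-5, Z), 2)) (Function('S')(Z) = Mul(Pow(Add(-5, Z), 2), Pow(Z, -1)) = Mul(Pow(Z, -1), Pow(Add(-5, Z), 2)))
Pow(Add(Mul(-1, Function('S')(1501)), Function('p')(1179)), Rational(1, 2)) = Pow(Add(Mul(-1, Mul(Pow(1501, -1), Pow(Add(-5, 1501), 2))), 1), Rational(1, 2)) = Pow(Add(Mul(-1, Mul(Rational(1, 1501), Pow(1496, 2))), 1), Rational(1, 2)) = Pow(Add(Mul(-1, Mul(Rational(1, 1501), 2238016)), 1), Rational(1, 2)) = Pow(Add(Mul(-1, Rational(2238016, 1501)), 1), Rational(1, 2)) = Pow(Add(Rational(-2238016, 1501), 1), Rational(1, 2)) = Pow(Rational(-2236515, 1501), Rational(1, 2)) = Mul(Rational(1, 1501), I, Pow(3357009015, Rational(1, 2)))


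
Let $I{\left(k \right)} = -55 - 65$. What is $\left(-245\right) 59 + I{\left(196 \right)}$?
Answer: $-14575$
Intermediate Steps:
$I{\left(k \right)} = -120$
$\left(-245\right) 59 + I{\left(196 \right)} = \left(-245\right) 59 - 120 = -14455 - 120 = -14575$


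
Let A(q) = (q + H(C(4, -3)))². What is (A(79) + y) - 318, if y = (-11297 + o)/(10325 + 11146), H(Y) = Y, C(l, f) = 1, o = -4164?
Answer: 130571161/21471 ≈ 6081.3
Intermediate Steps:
A(q) = (1 + q)² (A(q) = (q + 1)² = (1 + q)²)
y = -15461/21471 (y = (-11297 - 4164)/(10325 + 11146) = -15461/21471 ≈ -0.72009)
(A(79) + y) - 318 = ((1 + 79)² - 15461/21471) - 318 = (80² - 15461/21471) - 318 = (6400 - 15461/21471) - 318 = 137398939/21471 - 318 = 130571161/21471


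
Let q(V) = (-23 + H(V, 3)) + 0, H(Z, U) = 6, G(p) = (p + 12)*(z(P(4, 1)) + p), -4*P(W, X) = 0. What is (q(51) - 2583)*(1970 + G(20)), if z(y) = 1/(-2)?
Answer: -6744400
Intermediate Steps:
P(W, X) = 0 (P(W, X) = -1/4*0 = 0)
z(y) = -1/2 (z(y) = 1*(-1/2) = -1/2)
G(p) = (12 + p)*(-1/2 + p) (G(p) = (p + 12)*(-1/2 + p) = (12 + p)*(-1/2 + p))
q(V) = -17 (q(V) = (-23 + 6) + 0 = -17 + 0 = -17)
(q(51) - 2583)*(1970 + G(20)) = (-17 - 2583)*(1970 + (-6 + 20**2 + (23/2)*20)) = -2600*(1970 + (-6 + 400 + 230)) = -2600*(1970 + 624) = -2600*2594 = -6744400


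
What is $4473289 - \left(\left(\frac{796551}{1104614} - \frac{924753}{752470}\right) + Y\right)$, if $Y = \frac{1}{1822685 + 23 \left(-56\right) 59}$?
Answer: $\frac{231945145727375944643317}{51851136690500355} \approx 4.4733 \cdot 10^{6}$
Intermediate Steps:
$Y = \frac{1}{1746693}$ ($Y = \frac{1}{1822685 - 75992} = \frac{1}{1746693} \approx 5.7251 \cdot 10^{-7}$)
$4473289 - \left(\left(\frac{796551}{1104614} - \frac{924753}{752470}\right) + Y\right) = 4473289 - \left(\left(\frac{796551}{1104614} - \frac{924753}{752470}\right) + \frac{1}{1746693}\right) = 4473289 - \left(\left(796551 \cdot \frac{1}{1104614} - \frac{924753}{752470}\right) + \frac{1}{1746693}\right) = 4473289 - \left(\left(\frac{113793}{157802} - \frac{924753}{752470}\right) + \frac{1}{1746693}\right) = 4473289 - \left(- \frac{15075513549}{29685317735} + \frac{1}{1746693}\right) = 4473289 - - \frac{26332264302125722}{51851136690500355} = 4473289 + \frac{26332264302125722}{51851136690500355} = \frac{231945145727375944643317}{51851136690500355}$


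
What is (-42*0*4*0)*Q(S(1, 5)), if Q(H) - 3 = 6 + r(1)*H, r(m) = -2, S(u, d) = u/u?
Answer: 0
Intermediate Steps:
S(u, d) = 1
Q(H) = 9 - 2*H (Q(H) = 3 + (6 - 2*H) = 9 - 2*H)
(-42*0*4*0)*Q(S(1, 5)) = (-42*0*4*0)*(9 - 2*1) = (-0*0)*(9 - 2) = -42*0*7 = 0*7 = 0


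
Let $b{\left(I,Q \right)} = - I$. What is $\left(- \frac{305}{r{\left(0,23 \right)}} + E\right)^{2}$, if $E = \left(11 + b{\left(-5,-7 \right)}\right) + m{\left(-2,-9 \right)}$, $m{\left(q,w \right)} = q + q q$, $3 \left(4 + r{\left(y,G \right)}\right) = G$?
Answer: $\frac{514089}{121} \approx 4248.7$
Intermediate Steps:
$r{\left(y,G \right)} = -4 + \frac{G}{3}$
$m{\left(q,w \right)} = q + q^{2}$
$E = 18$ ($E = \left(11 - -5\right) - 2 \left(1 - 2\right) = \left(11 + 5\right) - -2 = 16 + 2 = 18$)
$\left(- \frac{305}{r{\left(0,23 \right)}} + E\right)^{2} = \left(- \frac{305}{-4 + \frac{1}{3} \cdot 23} + 18\right)^{2} = \left(- \frac{305}{-4 + \frac{23}{3}} + 18\right)^{2} = \left(- \frac{305}{\frac{11}{3}} + 18\right)^{2} = \left(\left(-305\right) \frac{3}{11} + 18\right)^{2} = \left(- \frac{915}{11} + 18\right)^{2} = \left(- \frac{717}{11}\right)^{2} = \frac{514089}{121}$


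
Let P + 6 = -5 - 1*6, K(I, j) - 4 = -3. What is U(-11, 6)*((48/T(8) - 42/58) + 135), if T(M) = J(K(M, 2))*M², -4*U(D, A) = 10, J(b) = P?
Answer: -1323525/3944 ≈ -335.58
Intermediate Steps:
K(I, j) = 1 (K(I, j) = 4 - 3 = 1)
P = -17 (P = -6 + (-5 - 1*6) = -6 + (-5 - 6) = -6 - 11 = -17)
J(b) = -17
U(D, A) = -5/2 (U(D, A) = -¼*10 = -5/2)
T(M) = -17*M²
U(-11, 6)*((48/T(8) - 42/58) + 135) = -5*((48/((-17*8²)) - 42/58) + 135)/2 = -5*((48/((-17*64)) - 42*1/58) + 135)/2 = -5*((48/(-1088) - 21/29) + 135)/2 = -5*((48*(-1/1088) - 21/29) + 135)/2 = -5*((-3/68 - 21/29) + 135)/2 = -5*(-1515/1972 + 135)/2 = -5/2*264705/1972 = -1323525/3944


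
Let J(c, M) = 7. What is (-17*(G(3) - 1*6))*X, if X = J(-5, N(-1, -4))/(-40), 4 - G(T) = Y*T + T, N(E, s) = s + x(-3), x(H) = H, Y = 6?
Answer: -2737/40 ≈ -68.425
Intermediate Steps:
N(E, s) = -3 + s (N(E, s) = s - 3 = -3 + s)
G(T) = 4 - 7*T (G(T) = 4 - (6*T + T) = 4 - 7*T)
X = -7/40 (X = 7/(-40) = 7*(-1/40) = -7/40 ≈ -0.17500)
(-17*(G(3) - 1*6))*X = -17*((4 - 7*3) - 1*6)*(-7/40) = -17*((4 - 21) - 6)*(-7/40) = -17*(-17 - 6)*(-7/40) = -17*(-23)*(-7/40) = 391*(-7/40) = -2737/40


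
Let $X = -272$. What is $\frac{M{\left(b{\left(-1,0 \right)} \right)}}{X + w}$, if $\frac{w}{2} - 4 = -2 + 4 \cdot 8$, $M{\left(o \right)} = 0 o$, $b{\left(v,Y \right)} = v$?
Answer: $0$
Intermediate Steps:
$M{\left(o \right)} = 0$
$w = 68$ ($w = 8 + 2 \left(-2 + 4 \cdot 8\right) = 8 + 2 \left(-2 + 32\right) = 8 + 2 \cdot 30 = 8 + 60 = 68$)
$\frac{M{\left(b{\left(-1,0 \right)} \right)}}{X + w} = \frac{1}{-272 + 68} \cdot 0 = \frac{1}{-204} \cdot 0 = \left(- \frac{1}{204}\right) 0 = 0$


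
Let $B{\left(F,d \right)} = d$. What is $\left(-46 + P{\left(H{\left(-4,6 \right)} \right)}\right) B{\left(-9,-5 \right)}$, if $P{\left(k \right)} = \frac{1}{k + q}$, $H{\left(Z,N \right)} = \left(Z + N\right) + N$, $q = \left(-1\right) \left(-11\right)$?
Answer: $\frac{4365}{19} \approx 229.74$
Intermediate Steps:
$q = 11$
$H{\left(Z,N \right)} = Z + 2 N$ ($H{\left(Z,N \right)} = \left(N + Z\right) + N = Z + 2 N$)
$P{\left(k \right)} = \frac{1}{11 + k}$ ($P{\left(k \right)} = \frac{1}{k + 11} = \frac{1}{11 + k}$)
$\left(-46 + P{\left(H{\left(-4,6 \right)} \right)}\right) B{\left(-9,-5 \right)} = \left(-46 + \frac{1}{11 + \left(-4 + 2 \cdot 6\right)}\right) \left(-5\right) = \left(-46 + \frac{1}{11 + \left(-4 + 12\right)}\right) \left(-5\right) = \left(-46 + \frac{1}{11 + 8}\right) \left(-5\right) = \left(-46 + \frac{1}{19}\right) \left(-5\right) = \left(- \frac{873}{19}\right) \left(-5\right) = \frac{4365}{19}$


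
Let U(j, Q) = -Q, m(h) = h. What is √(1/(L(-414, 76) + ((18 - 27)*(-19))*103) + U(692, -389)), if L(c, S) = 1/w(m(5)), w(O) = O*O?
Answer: 3*√8380227629946/440326 ≈ 19.723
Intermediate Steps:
w(O) = O²
L(c, S) = 1/25 (L(c, S) = 1/(5²) = 1/25)
√(1/(L(-414, 76) + ((18 - 27)*(-19))*103) + U(692, -389)) = √(1/(1/25 + ((18 - 27)*(-19))*103) - 1*(-389)) = √(1/(1/25 - 9*(-19)*103) + 389) = √(1/(1/25 + 171*103) + 389) = √(1/(1/25 + 17613) + 389) = √(1/(440326/25) + 389) = √(25/440326 + 389) = √(171286839/440326) = 3*√8380227629946/440326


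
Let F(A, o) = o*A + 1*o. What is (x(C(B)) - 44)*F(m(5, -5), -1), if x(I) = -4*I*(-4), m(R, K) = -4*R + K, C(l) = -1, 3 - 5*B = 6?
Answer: -1440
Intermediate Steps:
B = -⅗ (B = ⅗ - ⅕*6 = ⅗ - 6/5 = -⅗ ≈ -0.60000)
m(R, K) = K - 4*R
x(I) = 16*I
F(A, o) = o + A*o (F(A, o) = A*o + o = o + A*o)
(x(C(B)) - 44)*F(m(5, -5), -1) = (16*(-1) - 44)*(-(1 + (-5 - 4*5))) = (-16 - 44)*(-(1 + (-5 - 20))) = -(-60)*(1 - 25) = -(-60)*(-24) = -60*24 = -1440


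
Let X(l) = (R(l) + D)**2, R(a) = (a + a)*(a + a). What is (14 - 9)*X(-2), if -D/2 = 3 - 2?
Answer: 980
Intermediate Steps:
D = -2 (D = -2*(3 - 2) = -2*1 = -2)
R(a) = 4*a**2 (R(a) = (2*a)*(2*a) = 4*a**2)
X(l) = (-2 + 4*l**2)**2 (X(l) = (4*l**2 - 2)**2 = (-2 + 4*l**2)**2)
(14 - 9)*X(-2) = (14 - 9)*(4*(-1 + 2*(-2)**2)**2) = 5*(4*(-1 + 2*4)**2) = 5*(4*(-1 + 8)**2) = 5*(4*7**2) = 5*(4*49) = 5*196 = 980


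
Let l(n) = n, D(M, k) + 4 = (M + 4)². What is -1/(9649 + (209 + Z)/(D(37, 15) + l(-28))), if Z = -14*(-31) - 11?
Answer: -1649/15911833 ≈ -0.00010363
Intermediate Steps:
D(M, k) = -4 + (4 + M)² (D(M, k) = -4 + (M + 4)² = -4 + (4 + M)²)
Z = 423 (Z = 434 - 11 = 423)
-1/(9649 + (209 + Z)/(D(37, 15) + l(-28))) = -1/(9649 + (209 + 423)/((-4 + (4 + 37)²) - 28)) = -1/(9649 + 632/((-4 + 41²) - 28)) = -1/(9649 + 632/((-4 + 1681) - 28)) = -1/(9649 + 632/(1677 - 28)) = -1/(9649 + 632/1649) = -1/15911833/1649 = -1*1649/15911833 = -1649/15911833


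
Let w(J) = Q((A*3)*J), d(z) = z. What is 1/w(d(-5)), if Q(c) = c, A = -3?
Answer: 1/45 ≈ 0.022222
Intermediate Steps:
w(J) = -9*J (w(J) = (-3*3)*J = -9*J)
1/w(d(-5)) = 1/(-9*(-5)) = 1/45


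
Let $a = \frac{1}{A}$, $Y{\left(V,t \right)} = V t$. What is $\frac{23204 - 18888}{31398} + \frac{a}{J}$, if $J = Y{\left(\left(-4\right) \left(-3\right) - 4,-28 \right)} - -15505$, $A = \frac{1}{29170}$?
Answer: $\frac{490916228}{239896419} \approx 2.0464$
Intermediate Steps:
$A = \frac{1}{29170} \approx 3.4282 \cdot 10^{-5}$
$J = 15281$ ($J = \left(\left(-4\right) \left(-3\right) - 4\right) \left(-28\right) - -15505 = \left(12 - 4\right) \left(-28\right) + 15505 = 8 \left(-28\right) + 15505 = -224 + 15505 = 15281$)
$a = 29170$ ($a = \frac{1}{\frac{1}{29170}} = 29170$)
$\frac{23204 - 18888}{31398} + \frac{a}{J} = \frac{23204 - 18888}{31398} + \frac{29170}{15281} = 4316 \cdot \frac{1}{31398} + 29170 \cdot \frac{1}{15281} = \frac{2158}{15699} + \frac{29170}{15281} = \frac{490916228}{239896419}$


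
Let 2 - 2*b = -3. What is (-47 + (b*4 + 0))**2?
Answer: 1369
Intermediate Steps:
b = 5/2 (b = 1 - 1/2*(-3) = 1 + 3/2 = 5/2 ≈ 2.5000)
(-47 + (b*4 + 0))**2 = (-47 + ((5/2)*4 + 0))**2 = (-47 + (10 + 0))**2 = (-47 + 10)**2 = (-37)**2 = 1369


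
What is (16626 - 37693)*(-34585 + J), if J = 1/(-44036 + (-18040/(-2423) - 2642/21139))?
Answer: 1643099980392386425509/2255140034698 ≈ 7.2860e+8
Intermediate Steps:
J = -51219797/2255140034698 (J = 1/(-44036 + (-18040*(-1/2423) - 2642*1/21139)) = 1/(-44036 + (18040/2423 - 2642/21139)) = 1/(-44036 + 374945994/51219797) = 1/(-2255140034698/51219797) = -51219797/2255140034698 ≈ -2.2712e-5)
(16626 - 37693)*(-34585 + J) = (16626 - 37693)*(-34585 - 51219797/2255140034698) = -21067*(-77994018151250127/2255140034698) = 1643099980392386425509/2255140034698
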